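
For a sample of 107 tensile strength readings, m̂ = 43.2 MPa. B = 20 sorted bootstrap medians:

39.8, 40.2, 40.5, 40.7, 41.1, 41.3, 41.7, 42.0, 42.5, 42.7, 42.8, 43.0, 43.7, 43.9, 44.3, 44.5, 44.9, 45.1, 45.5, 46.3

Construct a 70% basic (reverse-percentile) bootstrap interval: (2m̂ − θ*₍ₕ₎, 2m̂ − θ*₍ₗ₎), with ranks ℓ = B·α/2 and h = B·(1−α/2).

Percentile endpoints at ranks 3 and 17: θ*₍3₎ = 40.5, θ*₍17₎ = 44.9.
Basic interval reflects these around m̂:
  lower = 2 × 43.2 − 44.9 = 41.5
  upper = 2 × 43.2 − 40.5 = 45.9

(41.5, 45.9)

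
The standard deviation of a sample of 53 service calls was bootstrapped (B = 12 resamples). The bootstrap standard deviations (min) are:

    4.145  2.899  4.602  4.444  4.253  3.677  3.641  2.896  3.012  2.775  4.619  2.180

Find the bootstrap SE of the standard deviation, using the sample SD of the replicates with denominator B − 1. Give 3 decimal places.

Bootstrap SE is the standard deviation of the 12 replicate standard deviations.
Mean of replicates: (4.145 + 2.899 + 4.602 + 4.444 + 4.253 + 3.677 + 3.641 + 2.896 + 3.012 + 2.775 + 4.619 + 2.180) / 12 = 43.1430 / 12 = 3.5953
Sum of squared deviations: (+0.5497)² + (−0.6963)² + (+1.0068)² + (+0.8487)² + (+0.6578)² + (+0.0817)² + (+0.0457)² + (−0.6993)² + (−0.5833)² + (−0.8203)² + (+1.0237)² + (−1.4152)² = 7.5153
Variance = 7.5153 / 11 = 0.6832
SE* = √0.6832

SE* = 0.827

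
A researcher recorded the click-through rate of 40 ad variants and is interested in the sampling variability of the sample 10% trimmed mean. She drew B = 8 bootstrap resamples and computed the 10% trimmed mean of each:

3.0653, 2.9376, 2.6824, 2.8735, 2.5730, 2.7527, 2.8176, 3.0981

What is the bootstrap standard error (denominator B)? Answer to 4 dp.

Bootstrap SE is the standard deviation of the 8 replicate 10% trimmed means.
Mean of replicates: (3.0653 + 2.9376 + 2.6824 + 2.8735 + 2.5730 + 2.7527 + 2.8176 + 3.0981) / 8 = 22.80020 / 8 = 2.85003
Sum of squared deviations: (+0.21528)² + (+0.08758)² + (−0.16763)² + (+0.02347)² + (−0.27703)² + (−0.09733)² + (−0.03242)² + (+0.24808)² = 0.23147
Variance = 0.23147 / 8 = 0.02893
SE* = √0.02893

SE* = 0.1701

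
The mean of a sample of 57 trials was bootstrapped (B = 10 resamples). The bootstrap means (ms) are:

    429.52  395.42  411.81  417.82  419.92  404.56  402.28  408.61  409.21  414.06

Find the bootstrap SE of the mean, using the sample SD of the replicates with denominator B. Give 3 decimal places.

Bootstrap SE is the standard deviation of the 10 replicate means.
Mean of replicates: (429.52 + 395.42 + 411.81 + 417.82 + 419.92 + 404.56 + 402.28 + 408.61 + 409.21 + 414.06) / 10 = 4113.2100 / 10 = 411.3210
Sum of squared deviations: (+18.1990)² + (−15.9010)² + (+0.4890)² + (+6.4990)² + (+8.5990)² + (−6.7610)² + (−9.0410)² + (−2.7110)² + (−2.1110)² + (+2.7390)² = 847.2231
Variance = 847.2231 / 10 = 84.7223
SE* = √84.7223

SE* = 9.204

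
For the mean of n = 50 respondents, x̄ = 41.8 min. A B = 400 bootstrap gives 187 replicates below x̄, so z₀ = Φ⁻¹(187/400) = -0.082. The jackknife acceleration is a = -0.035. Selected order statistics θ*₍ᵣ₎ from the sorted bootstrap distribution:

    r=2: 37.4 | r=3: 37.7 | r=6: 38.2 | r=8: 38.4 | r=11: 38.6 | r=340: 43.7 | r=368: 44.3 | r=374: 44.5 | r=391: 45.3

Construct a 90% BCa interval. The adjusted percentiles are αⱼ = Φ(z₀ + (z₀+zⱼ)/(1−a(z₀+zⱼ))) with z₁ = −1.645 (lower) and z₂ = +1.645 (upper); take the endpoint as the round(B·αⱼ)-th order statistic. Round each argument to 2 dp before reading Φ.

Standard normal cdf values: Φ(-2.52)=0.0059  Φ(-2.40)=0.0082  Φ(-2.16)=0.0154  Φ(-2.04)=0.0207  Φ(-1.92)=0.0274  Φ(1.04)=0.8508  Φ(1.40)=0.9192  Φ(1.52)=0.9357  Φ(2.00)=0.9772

Lower: z₀ + z₁ = -0.082 + (-1.645) = -1.727; 1 − a(z₀+z₁) = 1 − (-0.035)(-1.727) = 0.9396; argument = -0.082 + (-1.727)/0.9396 = -1.9201 → -1.92.
α₁ = Φ(-1.92) = 0.0274; rank = round(400 × 0.0274) = 11; θ*₍11₎ = 38.6.
Upper: z₀ + z₂ = 1.563; 1 − a(z₀+z₂) = 1.0547; argument = 1.3999 → 1.40; α₂ = 0.9192; rank = 368; θ*₍368₎ = 44.3.

(38.6, 44.3)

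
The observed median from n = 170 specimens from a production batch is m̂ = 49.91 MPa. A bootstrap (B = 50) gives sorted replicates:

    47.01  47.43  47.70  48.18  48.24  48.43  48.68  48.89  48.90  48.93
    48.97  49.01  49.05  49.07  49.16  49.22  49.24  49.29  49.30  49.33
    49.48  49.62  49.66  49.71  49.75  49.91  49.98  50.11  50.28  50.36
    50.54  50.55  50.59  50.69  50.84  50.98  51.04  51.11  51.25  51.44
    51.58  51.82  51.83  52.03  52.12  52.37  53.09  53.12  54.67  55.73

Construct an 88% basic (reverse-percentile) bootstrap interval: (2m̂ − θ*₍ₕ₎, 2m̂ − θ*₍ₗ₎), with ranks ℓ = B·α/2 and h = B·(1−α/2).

(46.73, 52.12)

Percentile endpoints at ranks 3 and 47: θ*₍3₎ = 47.70, θ*₍47₎ = 53.09.
Basic interval reflects these around m̂:
  lower = 2 × 49.91 − 53.09 = 46.73
  upper = 2 × 49.91 − 47.70 = 52.12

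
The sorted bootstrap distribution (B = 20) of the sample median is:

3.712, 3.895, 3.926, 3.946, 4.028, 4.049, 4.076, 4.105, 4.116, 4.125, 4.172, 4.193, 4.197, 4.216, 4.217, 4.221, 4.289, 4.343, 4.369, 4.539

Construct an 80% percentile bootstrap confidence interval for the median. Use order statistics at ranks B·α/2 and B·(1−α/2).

(3.895, 4.343)

α = 0.20; lower rank = 20 × 0.100 = 2; upper rank = 20 × 0.900 = 18.
The 2nd smallest replicate is 3.895; the 18th is 4.343.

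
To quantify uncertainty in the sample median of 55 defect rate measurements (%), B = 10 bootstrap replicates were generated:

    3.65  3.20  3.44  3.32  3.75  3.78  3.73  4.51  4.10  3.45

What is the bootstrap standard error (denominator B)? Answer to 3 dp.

Bootstrap SE is the standard deviation of the 10 replicate medians.
Mean of replicates: (3.65 + 3.20 + 3.44 + 3.32 + 3.75 + 3.78 + 3.73 + 4.51 + 4.10 + 3.45) / 10 = 36.9300 / 10 = 3.6930
Sum of squared deviations: (−0.0430)² + (−0.4930)² + (−0.2530)² + (−0.3730)² + (+0.0570)² + (+0.0870)² + (+0.0370)² + (+0.8170)² + (+0.4070)² + (−0.2430)² = 1.3524
Variance = 1.3524 / 10 = 0.1352
SE* = √0.1352

SE* = 0.368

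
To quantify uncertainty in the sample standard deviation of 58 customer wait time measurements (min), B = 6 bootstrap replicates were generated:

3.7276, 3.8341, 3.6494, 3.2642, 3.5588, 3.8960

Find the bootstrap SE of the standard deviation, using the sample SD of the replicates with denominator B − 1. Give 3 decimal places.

Bootstrap SE is the standard deviation of the 6 replicate standard deviations.
Mean of replicates: (3.7276 + 3.8341 + 3.6494 + 3.2642 + 3.5588 + 3.8960) / 6 = 21.93010 / 6 = 3.65502
Sum of squared deviations: (+0.07258)² + (+0.17908)² + (−0.00562)² + (−0.39082)² + (−0.09622)² + (+0.24098)² = 0.25744
Variance = 0.25744 / 5 = 0.05149
SE* = √0.05149

SE* = 0.227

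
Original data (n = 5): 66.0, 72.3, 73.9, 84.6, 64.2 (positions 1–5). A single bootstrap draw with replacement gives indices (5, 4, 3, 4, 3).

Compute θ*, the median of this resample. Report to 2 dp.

θ* = 73.90

Resample values: 64.2, 84.6, 73.9, 84.6, 73.9.
Sorted: 64.2, 73.9, 73.9, 84.6, 84.6
Median = middle value = 73.90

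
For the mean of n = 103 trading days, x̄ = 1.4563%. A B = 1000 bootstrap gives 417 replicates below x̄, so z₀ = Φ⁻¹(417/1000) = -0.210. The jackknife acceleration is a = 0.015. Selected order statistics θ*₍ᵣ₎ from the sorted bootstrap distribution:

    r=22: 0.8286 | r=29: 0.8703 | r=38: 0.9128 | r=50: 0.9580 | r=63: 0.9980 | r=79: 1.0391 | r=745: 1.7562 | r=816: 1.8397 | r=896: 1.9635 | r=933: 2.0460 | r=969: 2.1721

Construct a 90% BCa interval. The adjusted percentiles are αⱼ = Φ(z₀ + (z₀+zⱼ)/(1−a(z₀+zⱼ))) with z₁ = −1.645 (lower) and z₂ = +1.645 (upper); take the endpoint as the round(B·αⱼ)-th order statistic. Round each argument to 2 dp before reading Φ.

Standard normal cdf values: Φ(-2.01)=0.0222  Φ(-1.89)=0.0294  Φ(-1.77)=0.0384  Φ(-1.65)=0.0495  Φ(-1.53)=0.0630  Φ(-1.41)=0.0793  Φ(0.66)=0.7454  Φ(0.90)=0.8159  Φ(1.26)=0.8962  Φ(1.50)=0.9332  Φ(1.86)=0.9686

Lower: z₀ + z₁ = -0.210 + (-1.645) = -1.855; 1 − a(z₀+z₁) = 1 − (0.015)(-1.855) = 1.0278; argument = -0.210 + (-1.855)/1.0278 = -2.0148 → -2.01.
α₁ = Φ(-2.01) = 0.0222; rank = round(1000 × 0.0222) = 22; θ*₍22₎ = 0.8286.
Upper: z₀ + z₂ = 1.435; 1 − a(z₀+z₂) = 0.9785; argument = 1.2566 → 1.26; α₂ = 0.8962; rank = 896; θ*₍896₎ = 1.9635.

(0.8286, 1.9635)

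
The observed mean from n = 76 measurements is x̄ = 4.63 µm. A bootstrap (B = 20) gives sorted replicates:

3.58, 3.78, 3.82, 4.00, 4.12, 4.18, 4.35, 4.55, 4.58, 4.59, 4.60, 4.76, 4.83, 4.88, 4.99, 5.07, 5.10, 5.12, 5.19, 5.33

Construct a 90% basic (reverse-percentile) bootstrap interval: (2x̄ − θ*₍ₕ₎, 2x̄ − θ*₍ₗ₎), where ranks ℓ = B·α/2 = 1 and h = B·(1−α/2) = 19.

(4.07, 5.68)

Percentile endpoints at ranks 1 and 19: θ*₍1₎ = 3.58, θ*₍19₎ = 5.19.
Basic interval reflects these around x̄:
  lower = 2 × 4.63 − 5.19 = 4.07
  upper = 2 × 4.63 − 3.58 = 5.68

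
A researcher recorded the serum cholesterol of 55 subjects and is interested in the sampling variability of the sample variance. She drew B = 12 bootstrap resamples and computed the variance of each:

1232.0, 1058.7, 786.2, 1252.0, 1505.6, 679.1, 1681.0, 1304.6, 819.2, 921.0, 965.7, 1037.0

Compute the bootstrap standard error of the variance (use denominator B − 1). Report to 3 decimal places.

SE* = 300.687

Bootstrap SE is the standard deviation of the 12 replicate variances.
Mean of replicates: (1232.0 + 1058.7 + 786.2 + 1252.0 + 1505.6 + 679.1 + 1681.0 + 1304.6 + 819.2 + 921.0 + 965.7 + 1037.0) / 12 = 13242.1000 / 12 = 1103.5083
Sum of squared deviations: (+128.4917)² + (−44.8083)² + (−317.3083)² + (+148.4917)² + (+402.0917)² + (−424.4083)² + (+577.4917)² + (+201.0917)² + (−284.3083)² + (−182.5083)² + (−137.8083)² + (−66.5083)² = 994541.8892
Variance = 994541.8892 / 11 = 90412.8990
SE* = √90412.8990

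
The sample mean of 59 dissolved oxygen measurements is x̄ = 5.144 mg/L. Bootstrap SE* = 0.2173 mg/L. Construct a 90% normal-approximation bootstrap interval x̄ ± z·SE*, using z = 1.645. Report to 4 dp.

(4.7865, 5.5015)

Margin = 1.645 × 0.2173 = 0.35746
Interval: 5.144 ± 0.35746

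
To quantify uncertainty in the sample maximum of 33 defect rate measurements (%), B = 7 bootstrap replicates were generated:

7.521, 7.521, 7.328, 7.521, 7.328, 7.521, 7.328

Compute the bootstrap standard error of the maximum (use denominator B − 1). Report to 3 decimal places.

SE* = 0.103

Bootstrap SE is the standard deviation of the 7 replicate maximums.
Mean of replicates: (7.521 + 7.521 + 7.328 + 7.521 + 7.328 + 7.521 + 7.328) / 7 = 52.0680 / 7 = 7.4383
Sum of squared deviations: (+0.0827)² + (+0.0827)² + (−0.1103)² + (+0.0827)² + (−0.1103)² + (+0.0827)² + (−0.1103)² = 0.0639
Variance = 0.0639 / 6 = 0.0106
SE* = √0.0106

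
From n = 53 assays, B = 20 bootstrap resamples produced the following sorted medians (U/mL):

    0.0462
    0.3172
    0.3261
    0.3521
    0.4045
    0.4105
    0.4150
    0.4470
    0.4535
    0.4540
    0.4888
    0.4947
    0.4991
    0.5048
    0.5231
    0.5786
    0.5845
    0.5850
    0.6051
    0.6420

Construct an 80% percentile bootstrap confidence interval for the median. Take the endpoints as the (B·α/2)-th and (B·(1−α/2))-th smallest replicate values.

(0.3172, 0.5850)

α = 0.20; lower rank = 20 × 0.100 = 2; upper rank = 20 × 0.900 = 18.
The 2nd smallest replicate is 0.3172; the 18th is 0.5850.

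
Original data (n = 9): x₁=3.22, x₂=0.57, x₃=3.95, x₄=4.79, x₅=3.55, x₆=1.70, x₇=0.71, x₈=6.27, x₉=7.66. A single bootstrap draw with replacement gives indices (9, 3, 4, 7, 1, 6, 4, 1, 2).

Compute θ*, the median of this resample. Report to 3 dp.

θ* = 3.220

Resample values: 7.66, 3.95, 4.79, 0.71, 3.22, 1.70, 4.79, 3.22, 0.57.
Sorted: 0.57, 0.71, 1.70, 3.22, 3.22, 3.95, 4.79, 4.79, 7.66
Median = middle value = 3.220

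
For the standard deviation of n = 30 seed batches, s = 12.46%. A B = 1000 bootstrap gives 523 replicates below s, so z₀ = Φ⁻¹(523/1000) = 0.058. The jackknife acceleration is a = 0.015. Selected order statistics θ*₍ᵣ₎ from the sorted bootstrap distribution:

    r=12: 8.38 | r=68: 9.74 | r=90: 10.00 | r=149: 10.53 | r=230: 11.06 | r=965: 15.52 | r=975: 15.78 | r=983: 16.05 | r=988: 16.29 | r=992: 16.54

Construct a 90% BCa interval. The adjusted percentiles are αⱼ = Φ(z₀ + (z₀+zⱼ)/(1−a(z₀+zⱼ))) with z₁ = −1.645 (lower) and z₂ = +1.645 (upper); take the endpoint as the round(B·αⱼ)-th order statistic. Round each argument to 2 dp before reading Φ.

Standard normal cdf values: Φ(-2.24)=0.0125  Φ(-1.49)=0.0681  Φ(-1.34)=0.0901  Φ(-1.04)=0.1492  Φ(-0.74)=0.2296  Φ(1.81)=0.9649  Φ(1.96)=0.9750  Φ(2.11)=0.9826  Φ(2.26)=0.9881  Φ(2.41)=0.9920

(9.74, 15.52)

Lower: z₀ + z₁ = 0.058 + (-1.645) = -1.587; 1 − a(z₀+z₁) = 1 − (0.015)(-1.587) = 1.0238; argument = 0.058 + (-1.587)/1.0238 = -1.4921 → -1.49.
α₁ = Φ(-1.49) = 0.0681; rank = round(1000 × 0.0681) = 68; θ*₍68₎ = 9.74.
Upper: z₀ + z₂ = 1.703; 1 − a(z₀+z₂) = 0.9745; argument = 1.8056 → 1.81; α₂ = 0.9649; rank = 965; θ*₍965₎ = 15.52.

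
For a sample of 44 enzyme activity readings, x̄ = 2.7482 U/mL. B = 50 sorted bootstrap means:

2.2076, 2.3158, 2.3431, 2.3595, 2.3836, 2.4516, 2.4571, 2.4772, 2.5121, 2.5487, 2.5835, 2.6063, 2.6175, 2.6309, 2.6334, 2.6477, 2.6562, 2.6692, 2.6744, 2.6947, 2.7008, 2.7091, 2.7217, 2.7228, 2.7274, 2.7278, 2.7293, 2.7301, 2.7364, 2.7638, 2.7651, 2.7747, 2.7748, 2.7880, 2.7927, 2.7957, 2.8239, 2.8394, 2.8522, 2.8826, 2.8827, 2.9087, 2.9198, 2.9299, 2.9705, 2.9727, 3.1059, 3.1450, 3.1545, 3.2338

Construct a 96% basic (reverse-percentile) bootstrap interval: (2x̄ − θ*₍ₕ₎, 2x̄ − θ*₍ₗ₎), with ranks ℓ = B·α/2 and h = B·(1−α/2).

Percentile endpoints at ranks 1 and 49: θ*₍1₎ = 2.2076, θ*₍49₎ = 3.1545.
Basic interval reflects these around x̄:
  lower = 2 × 2.7482 − 3.1545 = 2.3419
  upper = 2 × 2.7482 − 2.2076 = 3.2888

(2.3419, 3.2888)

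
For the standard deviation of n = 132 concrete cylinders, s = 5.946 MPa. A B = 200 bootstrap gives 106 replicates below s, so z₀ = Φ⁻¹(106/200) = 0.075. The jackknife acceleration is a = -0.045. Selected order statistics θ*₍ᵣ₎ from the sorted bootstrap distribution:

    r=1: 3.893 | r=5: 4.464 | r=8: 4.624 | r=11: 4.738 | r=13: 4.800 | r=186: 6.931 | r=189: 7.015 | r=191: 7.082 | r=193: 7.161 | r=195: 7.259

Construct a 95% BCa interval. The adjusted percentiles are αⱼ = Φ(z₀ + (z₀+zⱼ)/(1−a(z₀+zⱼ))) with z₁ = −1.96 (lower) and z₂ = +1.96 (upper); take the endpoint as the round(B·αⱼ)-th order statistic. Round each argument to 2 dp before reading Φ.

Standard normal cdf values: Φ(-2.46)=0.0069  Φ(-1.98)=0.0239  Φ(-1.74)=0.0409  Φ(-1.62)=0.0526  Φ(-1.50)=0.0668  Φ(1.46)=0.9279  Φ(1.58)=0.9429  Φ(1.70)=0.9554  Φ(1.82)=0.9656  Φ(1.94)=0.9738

Lower: z₀ + z₁ = 0.075 + (-1.960) = -1.885; 1 − a(z₀+z₁) = 1 − (-0.045)(-1.885) = 0.9152; argument = 0.075 + (-1.885)/0.9152 = -1.9847 → -1.98.
α₁ = Φ(-1.98) = 0.0239; rank = round(200 × 0.0239) = 5; θ*₍5₎ = 4.464.
Upper: z₀ + z₂ = 2.035; 1 − a(z₀+z₂) = 1.0916; argument = 1.9393 → 1.94; α₂ = 0.9738; rank = 195; θ*₍195₎ = 7.259.

(4.464, 7.259)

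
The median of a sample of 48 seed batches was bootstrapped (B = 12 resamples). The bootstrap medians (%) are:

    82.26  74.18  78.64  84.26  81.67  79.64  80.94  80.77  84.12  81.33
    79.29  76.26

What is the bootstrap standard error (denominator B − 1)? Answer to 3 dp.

Bootstrap SE is the standard deviation of the 12 replicate medians.
Mean of replicates: (82.26 + 74.18 + 78.64 + 84.26 + 81.67 + 79.64 + 80.94 + 80.77 + 84.12 + 81.33 + 79.29 + 76.26) / 12 = 963.3600 / 12 = 80.2800
Sum of squared deviations: (+1.9800)² + (−6.1000)² + (−1.6400)² + (+3.9800)² + (+1.3900)² + (−0.6400)² + (+0.6600)² + (+0.4900)² + (+3.8400)² + (+1.0500)² + (−0.9900)² + (−4.0200)² = 95.6664
Variance = 95.6664 / 11 = 8.6969
SE* = √8.6969

SE* = 2.949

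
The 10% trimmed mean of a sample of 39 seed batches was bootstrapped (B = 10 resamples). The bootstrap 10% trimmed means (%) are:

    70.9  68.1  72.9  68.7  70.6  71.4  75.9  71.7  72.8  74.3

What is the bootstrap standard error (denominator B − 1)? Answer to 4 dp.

Bootstrap SE is the standard deviation of the 10 replicate 10% trimmed means.
Mean of replicates: (70.9 + 68.1 + 72.9 + 68.7 + 70.6 + 71.4 + 75.9 + 71.7 + 72.8 + 74.3) / 10 = 717.30000 / 10 = 71.73000
Sum of squared deviations: (−0.83000)² + (−3.63000)² + (+1.17000)² + (−3.03000)² + (−1.13000)² + (−0.33000)² + (+4.17000)² + (−0.03000)² + (+1.07000)² + (+2.57000)² = 50.94100
Variance = 50.94100 / 9 = 5.66011
SE* = √5.66011

SE* = 2.3791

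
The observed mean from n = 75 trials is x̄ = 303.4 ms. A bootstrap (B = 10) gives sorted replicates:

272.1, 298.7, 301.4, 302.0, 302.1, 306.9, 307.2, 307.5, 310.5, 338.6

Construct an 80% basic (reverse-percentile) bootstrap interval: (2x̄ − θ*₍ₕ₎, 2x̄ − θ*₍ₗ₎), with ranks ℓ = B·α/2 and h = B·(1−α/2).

(296.3, 334.7)

Percentile endpoints at ranks 1 and 9: θ*₍1₎ = 272.1, θ*₍9₎ = 310.5.
Basic interval reflects these around x̄:
  lower = 2 × 303.4 − 310.5 = 296.3
  upper = 2 × 303.4 − 272.1 = 334.7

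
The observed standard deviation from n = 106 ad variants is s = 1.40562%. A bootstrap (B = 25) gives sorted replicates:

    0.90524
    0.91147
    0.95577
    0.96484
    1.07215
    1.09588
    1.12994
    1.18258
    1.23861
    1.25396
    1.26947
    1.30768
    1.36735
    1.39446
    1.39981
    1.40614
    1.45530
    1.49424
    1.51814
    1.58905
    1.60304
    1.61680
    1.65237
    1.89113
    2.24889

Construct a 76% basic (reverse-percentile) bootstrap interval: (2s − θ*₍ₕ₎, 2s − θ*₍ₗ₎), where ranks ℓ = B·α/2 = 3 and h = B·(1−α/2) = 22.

Percentile endpoints at ranks 3 and 22: θ*₍3₎ = 0.95577, θ*₍22₎ = 1.61680.
Basic interval reflects these around s:
  lower = 2 × 1.40562 − 1.61680 = 1.19444
  upper = 2 × 1.40562 − 0.95577 = 1.85547

(1.19444, 1.85547)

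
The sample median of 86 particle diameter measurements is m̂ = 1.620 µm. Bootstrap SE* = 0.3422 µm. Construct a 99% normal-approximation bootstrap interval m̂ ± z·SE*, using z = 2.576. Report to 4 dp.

Margin = 2.576 × 0.3422 = 0.88151
Interval: 1.620 ± 0.88151

(0.7385, 2.5015)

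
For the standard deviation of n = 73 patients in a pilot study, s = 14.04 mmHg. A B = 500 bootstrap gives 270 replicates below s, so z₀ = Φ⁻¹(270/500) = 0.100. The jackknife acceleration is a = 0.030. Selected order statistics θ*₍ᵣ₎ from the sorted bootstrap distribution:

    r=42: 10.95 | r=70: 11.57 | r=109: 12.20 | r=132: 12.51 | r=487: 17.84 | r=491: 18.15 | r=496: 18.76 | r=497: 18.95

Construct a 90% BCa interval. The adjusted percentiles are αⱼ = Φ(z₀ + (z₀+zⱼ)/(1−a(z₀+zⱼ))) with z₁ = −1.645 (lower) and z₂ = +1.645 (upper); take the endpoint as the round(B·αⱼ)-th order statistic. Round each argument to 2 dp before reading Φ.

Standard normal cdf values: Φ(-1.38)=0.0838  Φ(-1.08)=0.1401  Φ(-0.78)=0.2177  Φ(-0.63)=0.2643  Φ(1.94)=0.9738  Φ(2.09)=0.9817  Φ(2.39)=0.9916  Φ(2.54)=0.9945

Lower: z₀ + z₁ = 0.100 + (-1.645) = -1.545; 1 − a(z₀+z₁) = 1 − (0.030)(-1.545) = 1.0463; argument = 0.100 + (-1.545)/1.0463 = -1.3766 → -1.38.
α₁ = Φ(-1.38) = 0.0838; rank = round(500 × 0.0838) = 42; θ*₍42₎ = 10.95.
Upper: z₀ + z₂ = 1.745; 1 − a(z₀+z₂) = 0.9476; argument = 1.9414 → 1.94; α₂ = 0.9738; rank = 487; θ*₍487₎ = 17.84.

(10.95, 17.84)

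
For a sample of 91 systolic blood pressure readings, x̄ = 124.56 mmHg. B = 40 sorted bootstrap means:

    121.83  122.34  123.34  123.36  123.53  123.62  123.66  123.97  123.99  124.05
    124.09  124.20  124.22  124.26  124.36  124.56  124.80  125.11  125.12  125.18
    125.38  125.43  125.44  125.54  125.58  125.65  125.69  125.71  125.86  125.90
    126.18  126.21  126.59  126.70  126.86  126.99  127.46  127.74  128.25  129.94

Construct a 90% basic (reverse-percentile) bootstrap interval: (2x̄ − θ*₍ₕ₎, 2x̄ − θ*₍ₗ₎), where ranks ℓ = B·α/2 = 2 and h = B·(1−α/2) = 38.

Percentile endpoints at ranks 2 and 38: θ*₍2₎ = 122.34, θ*₍38₎ = 127.74.
Basic interval reflects these around x̄:
  lower = 2 × 124.56 − 127.74 = 121.38
  upper = 2 × 124.56 − 122.34 = 126.78

(121.38, 126.78)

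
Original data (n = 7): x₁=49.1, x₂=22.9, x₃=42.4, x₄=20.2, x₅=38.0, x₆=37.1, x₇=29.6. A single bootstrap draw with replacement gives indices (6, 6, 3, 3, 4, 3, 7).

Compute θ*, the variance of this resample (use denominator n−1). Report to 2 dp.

θ* = 69.30

Resample values: 37.1, 37.1, 42.4, 42.4, 20.2, 42.4, 29.6.
Mean = 35.8857; sum of squared deviations = 415.8086
s² = 415.8086 / 6 = 69.3014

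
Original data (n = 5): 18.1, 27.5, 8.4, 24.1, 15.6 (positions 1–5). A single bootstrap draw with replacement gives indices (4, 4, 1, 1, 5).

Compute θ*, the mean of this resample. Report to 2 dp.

Resample values: 24.1, 24.1, 18.1, 18.1, 15.6.
Mean = (24.1 + 24.1 + 18.1 + 18.1 + 15.6) / 5 = 100.00 / 5 = 20.00

θ* = 20.00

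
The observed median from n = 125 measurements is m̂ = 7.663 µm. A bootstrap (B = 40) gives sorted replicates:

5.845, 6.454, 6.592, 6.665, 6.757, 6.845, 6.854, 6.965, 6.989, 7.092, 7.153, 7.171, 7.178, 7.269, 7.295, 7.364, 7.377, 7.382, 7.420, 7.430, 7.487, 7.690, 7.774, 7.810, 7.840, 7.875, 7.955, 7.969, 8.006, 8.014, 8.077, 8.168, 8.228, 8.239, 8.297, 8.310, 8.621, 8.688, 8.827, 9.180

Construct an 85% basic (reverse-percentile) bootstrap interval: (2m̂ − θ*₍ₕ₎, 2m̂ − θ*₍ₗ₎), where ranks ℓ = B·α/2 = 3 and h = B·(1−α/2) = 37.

Percentile endpoints at ranks 3 and 37: θ*₍3₎ = 6.592, θ*₍37₎ = 8.621.
Basic interval reflects these around m̂:
  lower = 2 × 7.663 − 8.621 = 6.705
  upper = 2 × 7.663 − 6.592 = 8.734

(6.705, 8.734)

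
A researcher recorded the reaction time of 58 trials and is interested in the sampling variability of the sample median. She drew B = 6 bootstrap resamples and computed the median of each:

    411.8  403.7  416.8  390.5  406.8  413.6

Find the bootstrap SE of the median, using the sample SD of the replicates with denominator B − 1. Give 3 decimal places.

Bootstrap SE is the standard deviation of the 6 replicate medians.
Mean of replicates: (411.8 + 403.7 + 416.8 + 390.5 + 406.8 + 413.6) / 6 = 2443.2000 / 6 = 407.2000
Sum of squared deviations: (+4.6000)² + (−3.5000)² + (+9.6000)² + (−16.7000)² + (−0.4000)² + (+6.4000)² = 445.5800
Variance = 445.5800 / 5 = 89.1160
SE* = √89.1160

SE* = 9.440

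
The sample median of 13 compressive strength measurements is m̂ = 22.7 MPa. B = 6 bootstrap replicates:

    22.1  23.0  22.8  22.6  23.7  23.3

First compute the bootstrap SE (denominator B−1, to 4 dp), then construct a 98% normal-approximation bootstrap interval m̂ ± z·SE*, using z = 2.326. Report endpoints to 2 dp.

(21.41, 23.99)

Mean of replicates = 22.9167; sum of squared deviations = 1.5483; SE* = √(1.5483/5) = 0.5565
Margin = 2.326 × 0.5565 = 1.294
Interval: 22.7 ± 1.294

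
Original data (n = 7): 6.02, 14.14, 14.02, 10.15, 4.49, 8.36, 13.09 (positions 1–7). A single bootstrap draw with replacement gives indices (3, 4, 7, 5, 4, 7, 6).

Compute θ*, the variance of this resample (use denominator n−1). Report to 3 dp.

θ* = 11.125

Resample values: 14.02, 10.15, 13.09, 4.49, 10.15, 13.09, 8.36.
Mean = 10.4786; sum of squared deviations = 66.7481
s² = 66.7481 / 6 = 11.1247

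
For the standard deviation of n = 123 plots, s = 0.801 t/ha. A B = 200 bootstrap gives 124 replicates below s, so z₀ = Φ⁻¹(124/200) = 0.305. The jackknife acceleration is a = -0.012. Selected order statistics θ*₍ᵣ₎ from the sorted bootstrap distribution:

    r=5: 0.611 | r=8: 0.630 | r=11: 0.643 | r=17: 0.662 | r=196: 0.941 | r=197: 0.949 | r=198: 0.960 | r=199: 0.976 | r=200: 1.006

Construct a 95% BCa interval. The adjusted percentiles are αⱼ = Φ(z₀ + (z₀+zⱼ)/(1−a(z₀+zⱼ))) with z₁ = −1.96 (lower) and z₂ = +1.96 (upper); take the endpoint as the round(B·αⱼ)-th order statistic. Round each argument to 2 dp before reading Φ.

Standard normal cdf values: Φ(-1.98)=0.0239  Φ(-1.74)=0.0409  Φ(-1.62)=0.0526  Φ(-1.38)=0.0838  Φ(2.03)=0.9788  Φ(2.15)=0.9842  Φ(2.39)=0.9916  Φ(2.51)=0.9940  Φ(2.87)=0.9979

Lower: z₀ + z₁ = 0.305 + (-1.960) = -1.655; 1 − a(z₀+z₁) = 1 − (-0.012)(-1.655) = 0.9801; argument = 0.305 + (-1.655)/0.9801 = -1.3835 → -1.38.
α₁ = Φ(-1.38) = 0.0838; rank = round(200 × 0.0838) = 17; θ*₍17₎ = 0.662.
Upper: z₀ + z₂ = 2.265; 1 − a(z₀+z₂) = 1.0272; argument = 2.5101 → 2.51; α₂ = 0.9940; rank = 199; θ*₍199₎ = 0.976.

(0.662, 0.976)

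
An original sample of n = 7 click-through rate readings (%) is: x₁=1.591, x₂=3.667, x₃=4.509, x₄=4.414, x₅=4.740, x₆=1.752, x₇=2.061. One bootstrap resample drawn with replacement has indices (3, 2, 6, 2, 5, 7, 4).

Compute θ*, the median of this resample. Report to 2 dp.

θ* = 3.67

Resample values: 4.509, 3.667, 1.752, 3.667, 4.740, 2.061, 4.414.
Sorted: 1.752, 2.061, 3.667, 3.667, 4.414, 4.509, 4.740
Median = middle value = 3.67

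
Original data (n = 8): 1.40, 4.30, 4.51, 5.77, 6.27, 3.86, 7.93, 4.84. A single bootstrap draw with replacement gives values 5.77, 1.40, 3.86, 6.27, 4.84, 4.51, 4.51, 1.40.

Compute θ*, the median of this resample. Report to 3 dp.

θ* = 4.510

Sorted: 1.40, 1.40, 3.86, 4.51, 4.51, 4.84, 5.77, 6.27
Median = average of the two middle values = 4.510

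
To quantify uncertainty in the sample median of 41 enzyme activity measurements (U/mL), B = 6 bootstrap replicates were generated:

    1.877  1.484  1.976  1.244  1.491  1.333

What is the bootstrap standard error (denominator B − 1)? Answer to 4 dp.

Bootstrap SE is the standard deviation of the 6 replicate medians.
Mean of replicates: (1.877 + 1.484 + 1.976 + 1.244 + 1.491 + 1.333) / 6 = 9.40500 / 6 = 1.56750
Sum of squared deviations: (+0.30950)² + (−0.08350)² + (+0.40850)² + (−0.32350)² + (−0.07650)² + (−0.23450)² = 0.43513
Variance = 0.43513 / 5 = 0.08703
SE* = √0.08703

SE* = 0.2950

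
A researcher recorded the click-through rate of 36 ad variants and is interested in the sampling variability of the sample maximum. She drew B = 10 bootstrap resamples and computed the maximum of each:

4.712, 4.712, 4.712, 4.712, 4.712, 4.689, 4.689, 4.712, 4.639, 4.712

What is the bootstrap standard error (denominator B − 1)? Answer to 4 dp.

Bootstrap SE is the standard deviation of the 10 replicate maximums.
Mean of replicates: (4.712 + 4.712 + 4.712 + 4.712 + 4.712 + 4.689 + 4.689 + 4.712 + 4.639 + 4.712) / 10 = 47.00100 / 10 = 4.70010
Sum of squared deviations: (+0.01190)² + (+0.01190)² + (+0.01190)² + (+0.01190)² + (+0.01190)² + (−0.01110)² + (−0.01110)² + (+0.01190)² + (−0.06110)² + (+0.01190)² = 0.00497
Variance = 0.00497 / 9 = 0.00055
SE* = √0.00055

SE* = 0.0235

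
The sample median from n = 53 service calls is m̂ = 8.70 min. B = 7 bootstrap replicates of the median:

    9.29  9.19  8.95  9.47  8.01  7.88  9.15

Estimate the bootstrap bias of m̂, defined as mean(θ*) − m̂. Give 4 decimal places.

bias = +0.1486

mean(θ*) = (9.29 + 9.19 + 8.95 + 9.47 + 8.01 + 7.88 + 9.15) / 7 = 8.84857
bias = 8.84857 − 8.70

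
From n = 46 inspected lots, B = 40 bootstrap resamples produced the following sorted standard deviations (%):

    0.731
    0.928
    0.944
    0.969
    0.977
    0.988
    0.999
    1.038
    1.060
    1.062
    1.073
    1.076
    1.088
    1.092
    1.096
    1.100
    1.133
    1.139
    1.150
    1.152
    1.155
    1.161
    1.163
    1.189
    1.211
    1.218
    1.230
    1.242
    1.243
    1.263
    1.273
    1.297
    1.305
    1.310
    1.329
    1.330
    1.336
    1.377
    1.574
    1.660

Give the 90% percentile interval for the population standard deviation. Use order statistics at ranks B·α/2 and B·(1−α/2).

(0.928, 1.377)

α = 0.10; lower rank = 40 × 0.050 = 2; upper rank = 40 × 0.950 = 38.
The 2nd smallest replicate is 0.928; the 38th is 1.377.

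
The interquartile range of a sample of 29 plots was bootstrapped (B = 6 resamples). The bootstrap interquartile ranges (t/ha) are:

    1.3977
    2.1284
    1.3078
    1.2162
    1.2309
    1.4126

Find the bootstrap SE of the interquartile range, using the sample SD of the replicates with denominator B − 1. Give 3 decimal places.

Bootstrap SE is the standard deviation of the 6 replicate interquartile ranges.
Mean of replicates: (1.3977 + 2.1284 + 1.3078 + 1.2162 + 1.2309 + 1.4126) / 6 = 8.69360 / 6 = 1.44893
Sum of squared deviations: (−0.05123)² + (+0.67947)² + (−0.14113)² + (−0.23273)² + (−0.21803)² + (−0.03633)² = 0.58724
Variance = 0.58724 / 5 = 0.11745
SE* = √0.11745

SE* = 0.343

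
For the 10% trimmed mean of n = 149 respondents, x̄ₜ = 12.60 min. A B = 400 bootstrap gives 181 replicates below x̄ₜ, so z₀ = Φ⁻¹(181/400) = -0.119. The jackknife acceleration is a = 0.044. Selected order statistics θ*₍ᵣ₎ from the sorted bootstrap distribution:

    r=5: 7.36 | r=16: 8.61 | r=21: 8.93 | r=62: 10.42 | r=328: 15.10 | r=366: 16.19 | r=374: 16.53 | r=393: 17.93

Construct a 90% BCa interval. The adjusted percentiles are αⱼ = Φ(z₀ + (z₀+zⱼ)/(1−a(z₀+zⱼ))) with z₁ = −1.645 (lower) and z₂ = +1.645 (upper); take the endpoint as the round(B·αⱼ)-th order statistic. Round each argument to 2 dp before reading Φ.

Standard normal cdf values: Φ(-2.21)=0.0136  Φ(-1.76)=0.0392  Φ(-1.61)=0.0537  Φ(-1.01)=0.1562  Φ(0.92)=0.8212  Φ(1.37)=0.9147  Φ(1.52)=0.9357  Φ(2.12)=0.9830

(8.61, 16.53)

Lower: z₀ + z₁ = -0.119 + (-1.645) = -1.764; 1 − a(z₀+z₁) = 1 − (0.044)(-1.764) = 1.0776; argument = -0.119 + (-1.764)/1.0776 = -1.7559 → -1.76.
α₁ = Φ(-1.76) = 0.0392; rank = round(400 × 0.0392) = 16; θ*₍16₎ = 8.61.
Upper: z₀ + z₂ = 1.526; 1 − a(z₀+z₂) = 0.9329; argument = 1.5168 → 1.52; α₂ = 0.9357; rank = 374; θ*₍374₎ = 16.53.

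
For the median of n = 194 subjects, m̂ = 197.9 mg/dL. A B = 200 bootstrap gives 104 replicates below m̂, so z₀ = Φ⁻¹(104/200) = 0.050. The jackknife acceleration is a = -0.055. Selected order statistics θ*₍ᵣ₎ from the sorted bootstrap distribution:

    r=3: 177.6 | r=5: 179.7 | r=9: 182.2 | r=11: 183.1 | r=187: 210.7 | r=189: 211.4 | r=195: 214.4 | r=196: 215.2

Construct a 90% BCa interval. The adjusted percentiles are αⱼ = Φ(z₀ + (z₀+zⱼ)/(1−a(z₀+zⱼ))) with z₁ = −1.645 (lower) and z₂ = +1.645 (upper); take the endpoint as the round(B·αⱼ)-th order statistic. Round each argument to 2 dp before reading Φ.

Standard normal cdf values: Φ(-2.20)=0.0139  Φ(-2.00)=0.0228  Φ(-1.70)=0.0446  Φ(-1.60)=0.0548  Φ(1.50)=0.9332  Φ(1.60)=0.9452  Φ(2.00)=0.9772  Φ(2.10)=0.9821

(182.2, 211.4)

Lower: z₀ + z₁ = 0.050 + (-1.645) = -1.595; 1 − a(z₀+z₁) = 1 − (-0.055)(-1.595) = 0.9123; argument = 0.050 + (-1.595)/0.9123 = -1.6984 → -1.70.
α₁ = Φ(-1.70) = 0.0446; rank = round(200 × 0.0446) = 9; θ*₍9₎ = 182.2.
Upper: z₀ + z₂ = 1.695; 1 − a(z₀+z₂) = 1.0932; argument = 1.6005 → 1.60; α₂ = 0.9452; rank = 189; θ*₍189₎ = 211.4.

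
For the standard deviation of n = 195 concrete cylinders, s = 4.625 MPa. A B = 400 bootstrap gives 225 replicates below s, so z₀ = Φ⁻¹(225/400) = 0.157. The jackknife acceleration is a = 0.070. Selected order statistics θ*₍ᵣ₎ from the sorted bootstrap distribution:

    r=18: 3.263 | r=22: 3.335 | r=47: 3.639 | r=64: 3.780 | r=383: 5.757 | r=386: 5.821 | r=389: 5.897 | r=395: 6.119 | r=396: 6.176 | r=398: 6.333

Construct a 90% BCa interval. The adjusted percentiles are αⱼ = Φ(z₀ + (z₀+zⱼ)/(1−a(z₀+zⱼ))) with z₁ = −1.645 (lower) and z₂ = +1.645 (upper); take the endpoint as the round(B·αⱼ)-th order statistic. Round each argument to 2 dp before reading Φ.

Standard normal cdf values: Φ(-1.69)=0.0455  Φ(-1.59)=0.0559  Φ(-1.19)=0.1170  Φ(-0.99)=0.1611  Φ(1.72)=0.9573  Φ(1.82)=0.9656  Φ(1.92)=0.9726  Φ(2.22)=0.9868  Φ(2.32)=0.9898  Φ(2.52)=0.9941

Lower: z₀ + z₁ = 0.157 + (-1.645) = -1.488; 1 − a(z₀+z₁) = 1 − (0.070)(-1.488) = 1.1042; argument = 0.157 + (-1.488)/1.1042 = -1.1906 → -1.19.
α₁ = Φ(-1.19) = 0.1170; rank = round(400 × 0.1170) = 47; θ*₍47₎ = 3.639.
Upper: z₀ + z₂ = 1.802; 1 − a(z₀+z₂) = 0.8739; argument = 2.2191 → 2.22; α₂ = 0.9868; rank = 395; θ*₍395₎ = 6.119.

(3.639, 6.119)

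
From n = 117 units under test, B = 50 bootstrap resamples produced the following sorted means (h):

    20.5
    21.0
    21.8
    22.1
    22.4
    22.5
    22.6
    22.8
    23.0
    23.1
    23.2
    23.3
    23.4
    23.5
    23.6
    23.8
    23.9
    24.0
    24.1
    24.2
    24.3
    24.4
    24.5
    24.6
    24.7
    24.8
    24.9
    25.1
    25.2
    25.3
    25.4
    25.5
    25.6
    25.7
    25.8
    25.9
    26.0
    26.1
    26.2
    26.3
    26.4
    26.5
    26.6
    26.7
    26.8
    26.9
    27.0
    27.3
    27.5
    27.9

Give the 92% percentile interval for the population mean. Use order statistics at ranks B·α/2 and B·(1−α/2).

(21.0, 27.3)

α = 0.08; lower rank = 50 × 0.040 = 2; upper rank = 50 × 0.960 = 48.
The 2nd smallest replicate is 21.0; the 48th is 27.3.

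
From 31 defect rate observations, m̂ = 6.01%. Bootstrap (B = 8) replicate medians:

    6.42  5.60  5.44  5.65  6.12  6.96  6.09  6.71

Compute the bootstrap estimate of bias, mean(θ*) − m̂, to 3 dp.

bias = +0.114

mean(θ*) = (6.42 + 5.60 + 5.44 + 5.65 + 6.12 + 6.96 + 6.09 + 6.71) / 8 = 6.1238
bias = 6.1238 − 6.01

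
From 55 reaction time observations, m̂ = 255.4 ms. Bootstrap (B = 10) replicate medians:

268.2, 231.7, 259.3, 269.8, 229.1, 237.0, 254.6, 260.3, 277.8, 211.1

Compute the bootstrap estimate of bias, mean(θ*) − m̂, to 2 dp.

mean(θ*) = (268.2 + 231.7 + 259.3 + 269.8 + 229.1 + 237.0 + 254.6 + 260.3 + 277.8 + 211.1) / 10 = 249.890
bias = 249.890 − 255.4

bias = −5.51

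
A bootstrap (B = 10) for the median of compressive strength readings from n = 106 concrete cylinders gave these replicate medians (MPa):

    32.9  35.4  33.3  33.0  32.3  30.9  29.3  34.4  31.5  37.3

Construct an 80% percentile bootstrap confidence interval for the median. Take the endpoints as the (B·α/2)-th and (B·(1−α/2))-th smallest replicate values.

(29.3, 35.4)

Sorted replicates: 29.3, 30.9, 31.5, 32.3, 32.9, 33.0, 33.3, 34.4, 35.4, 37.3
α = 0.20; lower rank = 10 × 0.100 = 1; upper rank = 10 × 0.900 = 9.
The 1st smallest replicate is 29.3; the 9th is 35.4.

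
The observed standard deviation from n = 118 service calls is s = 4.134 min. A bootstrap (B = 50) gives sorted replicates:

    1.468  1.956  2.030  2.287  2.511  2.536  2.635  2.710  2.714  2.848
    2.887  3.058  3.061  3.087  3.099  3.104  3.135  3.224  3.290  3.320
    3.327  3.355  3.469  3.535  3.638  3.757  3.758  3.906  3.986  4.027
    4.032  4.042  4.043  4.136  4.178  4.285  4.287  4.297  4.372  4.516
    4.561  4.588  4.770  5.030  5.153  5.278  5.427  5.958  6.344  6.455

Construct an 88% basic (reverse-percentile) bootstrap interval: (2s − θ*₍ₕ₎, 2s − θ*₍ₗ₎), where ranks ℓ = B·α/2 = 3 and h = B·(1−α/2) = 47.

(2.841, 6.238)

Percentile endpoints at ranks 3 and 47: θ*₍3₎ = 2.030, θ*₍47₎ = 5.427.
Basic interval reflects these around s:
  lower = 2 × 4.134 − 5.427 = 2.841
  upper = 2 × 4.134 − 2.030 = 6.238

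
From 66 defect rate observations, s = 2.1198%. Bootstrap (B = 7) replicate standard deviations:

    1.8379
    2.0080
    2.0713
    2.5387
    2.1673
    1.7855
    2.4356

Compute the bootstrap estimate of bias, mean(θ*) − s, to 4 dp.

mean(θ*) = (1.8379 + 2.0080 + 2.0713 + 2.5387 + 2.1673 + 1.7855 + 2.4356) / 7 = 2.12061
bias = 2.12061 − 2.1198

bias = +0.0008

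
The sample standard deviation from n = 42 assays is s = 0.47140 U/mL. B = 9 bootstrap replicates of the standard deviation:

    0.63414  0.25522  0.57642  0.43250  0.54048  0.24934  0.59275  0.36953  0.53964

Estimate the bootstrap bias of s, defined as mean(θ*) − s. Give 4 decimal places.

bias = −0.0058

mean(θ*) = (0.63414 + 0.25522 + 0.57642 + 0.43250 + 0.54048 + 0.24934 + 0.59275 + 0.36953 + 0.53964) / 9 = 0.46556
bias = 0.46556 − 0.47140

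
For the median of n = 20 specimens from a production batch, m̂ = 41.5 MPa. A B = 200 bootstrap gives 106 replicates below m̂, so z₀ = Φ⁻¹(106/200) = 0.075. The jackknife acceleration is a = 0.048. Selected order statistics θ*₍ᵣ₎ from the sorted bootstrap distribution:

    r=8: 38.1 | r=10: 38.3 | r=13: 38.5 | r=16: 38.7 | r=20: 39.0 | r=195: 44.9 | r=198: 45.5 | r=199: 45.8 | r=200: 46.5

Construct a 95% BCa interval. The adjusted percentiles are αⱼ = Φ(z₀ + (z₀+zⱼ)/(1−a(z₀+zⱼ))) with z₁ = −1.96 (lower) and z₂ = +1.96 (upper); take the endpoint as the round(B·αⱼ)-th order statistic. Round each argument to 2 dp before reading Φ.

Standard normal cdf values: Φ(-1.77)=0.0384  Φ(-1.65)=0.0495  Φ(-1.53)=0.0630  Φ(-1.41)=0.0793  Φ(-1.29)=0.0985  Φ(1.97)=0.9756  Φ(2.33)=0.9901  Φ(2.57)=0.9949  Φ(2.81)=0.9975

(38.3, 45.5)

Lower: z₀ + z₁ = 0.075 + (-1.960) = -1.885; 1 − a(z₀+z₁) = 1 − (0.048)(-1.885) = 1.0905; argument = 0.075 + (-1.885)/1.0905 = -1.6536 → -1.65.
α₁ = Φ(-1.65) = 0.0495; rank = round(200 × 0.0495) = 10; θ*₍10₎ = 38.3.
Upper: z₀ + z₂ = 2.035; 1 − a(z₀+z₂) = 0.9023; argument = 2.3303 → 2.33; α₂ = 0.9901; rank = 198; θ*₍198₎ = 45.5.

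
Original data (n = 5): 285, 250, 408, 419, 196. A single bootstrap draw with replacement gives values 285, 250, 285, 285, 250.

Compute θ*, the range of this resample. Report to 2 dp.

Range = 285 − 250 = 35.00

θ* = 35.00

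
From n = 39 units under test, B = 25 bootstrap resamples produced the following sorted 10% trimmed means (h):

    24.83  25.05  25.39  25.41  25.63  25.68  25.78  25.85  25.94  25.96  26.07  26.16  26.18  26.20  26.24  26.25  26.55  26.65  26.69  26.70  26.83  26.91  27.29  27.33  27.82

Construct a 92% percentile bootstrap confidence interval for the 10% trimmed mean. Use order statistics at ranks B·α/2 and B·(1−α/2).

α = 0.08; lower rank = 25 × 0.040 = 1; upper rank = 25 × 0.960 = 24.
The 1st smallest replicate is 24.83; the 24th is 27.33.

(24.83, 27.33)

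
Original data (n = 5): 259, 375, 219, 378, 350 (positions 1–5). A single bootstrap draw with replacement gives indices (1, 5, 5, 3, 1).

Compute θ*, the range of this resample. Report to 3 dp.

Resample values: 259, 350, 350, 219, 259.
Range = 350 − 219 = 131.000

θ* = 131.000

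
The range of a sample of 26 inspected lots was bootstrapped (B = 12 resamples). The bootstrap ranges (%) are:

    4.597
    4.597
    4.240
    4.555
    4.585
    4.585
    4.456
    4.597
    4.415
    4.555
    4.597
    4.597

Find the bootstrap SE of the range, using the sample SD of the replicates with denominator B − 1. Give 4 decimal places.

Bootstrap SE is the standard deviation of the 12 replicate ranges.
Mean of replicates: (4.597 + 4.597 + 4.240 + 4.555 + 4.585 + 4.585 + 4.456 + 4.597 + 4.415 + 4.555 + 4.597 + 4.597) / 12 = 54.37600 / 12 = 4.53133
Sum of squared deviations: (+0.06567)² + (+0.06567)² + (−0.29133)² + (+0.02367)² + (+0.05367)² + (+0.05367)² + (−0.07533)² + (+0.06567)² + (−0.11633)² + (+0.02367)² + (+0.06567)² + (+0.06567)² = 0.13252
Variance = 0.13252 / 11 = 0.01205
SE* = √0.01205

SE* = 0.1098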